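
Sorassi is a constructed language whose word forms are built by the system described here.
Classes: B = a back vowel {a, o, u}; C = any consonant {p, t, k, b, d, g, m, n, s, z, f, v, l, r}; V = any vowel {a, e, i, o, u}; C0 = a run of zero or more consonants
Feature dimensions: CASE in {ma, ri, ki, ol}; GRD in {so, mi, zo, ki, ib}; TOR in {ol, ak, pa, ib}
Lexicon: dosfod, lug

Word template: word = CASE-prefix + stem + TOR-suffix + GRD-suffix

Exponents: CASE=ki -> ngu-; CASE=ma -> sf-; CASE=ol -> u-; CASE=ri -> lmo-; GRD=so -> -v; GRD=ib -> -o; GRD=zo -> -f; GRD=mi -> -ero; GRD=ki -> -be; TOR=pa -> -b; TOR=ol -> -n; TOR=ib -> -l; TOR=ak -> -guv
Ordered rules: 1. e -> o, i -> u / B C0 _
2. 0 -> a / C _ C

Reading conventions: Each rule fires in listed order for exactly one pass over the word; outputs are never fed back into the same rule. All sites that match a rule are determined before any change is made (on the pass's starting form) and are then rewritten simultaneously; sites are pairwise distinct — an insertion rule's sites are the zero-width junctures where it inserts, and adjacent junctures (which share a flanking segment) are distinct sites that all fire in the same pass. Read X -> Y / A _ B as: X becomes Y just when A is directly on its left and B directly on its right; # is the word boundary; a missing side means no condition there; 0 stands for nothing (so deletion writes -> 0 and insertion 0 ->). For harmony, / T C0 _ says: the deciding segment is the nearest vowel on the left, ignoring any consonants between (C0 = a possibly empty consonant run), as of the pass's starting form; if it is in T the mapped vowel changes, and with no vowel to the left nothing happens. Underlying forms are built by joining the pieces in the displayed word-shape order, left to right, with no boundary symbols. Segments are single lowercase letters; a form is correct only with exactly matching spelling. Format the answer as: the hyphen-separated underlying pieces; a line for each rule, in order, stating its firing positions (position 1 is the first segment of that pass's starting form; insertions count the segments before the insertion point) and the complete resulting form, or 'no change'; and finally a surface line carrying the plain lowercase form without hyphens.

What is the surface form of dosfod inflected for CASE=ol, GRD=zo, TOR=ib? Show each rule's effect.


underlying: u-dosfod-l-f
1. e -> o, i -> u / B C0 _: no change
2. 0 -> a / C _ C: inserts after position(s) 4, 7, 8: udosafodalaf
surface: udosafodalaf


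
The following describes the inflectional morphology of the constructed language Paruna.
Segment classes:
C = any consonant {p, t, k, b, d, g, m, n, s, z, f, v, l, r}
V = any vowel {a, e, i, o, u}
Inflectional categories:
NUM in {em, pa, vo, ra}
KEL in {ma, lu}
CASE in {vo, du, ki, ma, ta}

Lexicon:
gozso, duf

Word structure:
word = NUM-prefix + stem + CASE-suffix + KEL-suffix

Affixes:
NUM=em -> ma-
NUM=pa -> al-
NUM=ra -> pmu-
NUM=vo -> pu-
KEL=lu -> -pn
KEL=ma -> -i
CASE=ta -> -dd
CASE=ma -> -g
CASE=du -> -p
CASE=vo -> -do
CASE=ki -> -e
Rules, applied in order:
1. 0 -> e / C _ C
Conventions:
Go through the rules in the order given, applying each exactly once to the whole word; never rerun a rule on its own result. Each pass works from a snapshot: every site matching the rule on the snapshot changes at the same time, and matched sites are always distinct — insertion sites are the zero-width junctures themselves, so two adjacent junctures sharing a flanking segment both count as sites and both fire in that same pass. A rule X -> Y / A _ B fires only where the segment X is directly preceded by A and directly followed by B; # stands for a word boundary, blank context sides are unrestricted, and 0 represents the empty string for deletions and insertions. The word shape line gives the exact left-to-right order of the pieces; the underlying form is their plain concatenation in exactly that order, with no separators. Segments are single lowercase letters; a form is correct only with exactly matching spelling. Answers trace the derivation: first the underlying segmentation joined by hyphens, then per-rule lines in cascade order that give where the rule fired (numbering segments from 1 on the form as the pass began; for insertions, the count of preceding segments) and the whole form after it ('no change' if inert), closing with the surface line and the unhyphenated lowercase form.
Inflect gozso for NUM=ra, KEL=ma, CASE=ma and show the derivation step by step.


underlying: pmu-gozso-g-i
1. 0 -> e / C _ C: inserts after position(s) 1, 6: pemugozesogi
surface: pemugozesogi


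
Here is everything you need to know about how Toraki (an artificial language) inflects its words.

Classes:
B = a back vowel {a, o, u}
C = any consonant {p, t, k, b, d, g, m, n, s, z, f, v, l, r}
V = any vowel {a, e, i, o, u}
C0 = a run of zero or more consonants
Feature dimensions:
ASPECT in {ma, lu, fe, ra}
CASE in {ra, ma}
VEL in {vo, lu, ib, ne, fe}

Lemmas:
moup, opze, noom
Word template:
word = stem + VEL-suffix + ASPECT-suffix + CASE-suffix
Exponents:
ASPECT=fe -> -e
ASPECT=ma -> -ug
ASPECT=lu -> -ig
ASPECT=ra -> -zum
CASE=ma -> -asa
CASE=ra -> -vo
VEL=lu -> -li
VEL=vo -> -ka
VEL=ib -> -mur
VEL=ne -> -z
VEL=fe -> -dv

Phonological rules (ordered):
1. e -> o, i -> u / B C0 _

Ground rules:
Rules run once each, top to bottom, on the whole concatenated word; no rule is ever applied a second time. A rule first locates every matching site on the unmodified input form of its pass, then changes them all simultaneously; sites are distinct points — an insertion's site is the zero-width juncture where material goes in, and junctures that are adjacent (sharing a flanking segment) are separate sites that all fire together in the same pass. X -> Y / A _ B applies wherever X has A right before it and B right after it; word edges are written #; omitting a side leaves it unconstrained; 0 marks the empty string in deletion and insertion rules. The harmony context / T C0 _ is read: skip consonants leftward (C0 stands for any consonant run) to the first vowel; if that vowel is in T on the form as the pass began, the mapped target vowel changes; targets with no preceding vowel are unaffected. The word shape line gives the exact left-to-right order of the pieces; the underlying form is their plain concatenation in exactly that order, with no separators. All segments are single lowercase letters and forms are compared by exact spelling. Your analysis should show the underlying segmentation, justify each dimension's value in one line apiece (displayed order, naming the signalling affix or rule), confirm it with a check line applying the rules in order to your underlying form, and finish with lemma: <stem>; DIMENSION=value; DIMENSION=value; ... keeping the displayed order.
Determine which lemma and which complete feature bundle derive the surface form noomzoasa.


underlying: noom-z-e-asa
ASPECT=fe - signalled by the affix -e
CASE=ma - signalled by the affix -asa
VEL=ne - signalled by the affix -z
check: noomzeasa -> noomzoasa
lemma: noom; ASPECT=fe; CASE=ma; VEL=ne


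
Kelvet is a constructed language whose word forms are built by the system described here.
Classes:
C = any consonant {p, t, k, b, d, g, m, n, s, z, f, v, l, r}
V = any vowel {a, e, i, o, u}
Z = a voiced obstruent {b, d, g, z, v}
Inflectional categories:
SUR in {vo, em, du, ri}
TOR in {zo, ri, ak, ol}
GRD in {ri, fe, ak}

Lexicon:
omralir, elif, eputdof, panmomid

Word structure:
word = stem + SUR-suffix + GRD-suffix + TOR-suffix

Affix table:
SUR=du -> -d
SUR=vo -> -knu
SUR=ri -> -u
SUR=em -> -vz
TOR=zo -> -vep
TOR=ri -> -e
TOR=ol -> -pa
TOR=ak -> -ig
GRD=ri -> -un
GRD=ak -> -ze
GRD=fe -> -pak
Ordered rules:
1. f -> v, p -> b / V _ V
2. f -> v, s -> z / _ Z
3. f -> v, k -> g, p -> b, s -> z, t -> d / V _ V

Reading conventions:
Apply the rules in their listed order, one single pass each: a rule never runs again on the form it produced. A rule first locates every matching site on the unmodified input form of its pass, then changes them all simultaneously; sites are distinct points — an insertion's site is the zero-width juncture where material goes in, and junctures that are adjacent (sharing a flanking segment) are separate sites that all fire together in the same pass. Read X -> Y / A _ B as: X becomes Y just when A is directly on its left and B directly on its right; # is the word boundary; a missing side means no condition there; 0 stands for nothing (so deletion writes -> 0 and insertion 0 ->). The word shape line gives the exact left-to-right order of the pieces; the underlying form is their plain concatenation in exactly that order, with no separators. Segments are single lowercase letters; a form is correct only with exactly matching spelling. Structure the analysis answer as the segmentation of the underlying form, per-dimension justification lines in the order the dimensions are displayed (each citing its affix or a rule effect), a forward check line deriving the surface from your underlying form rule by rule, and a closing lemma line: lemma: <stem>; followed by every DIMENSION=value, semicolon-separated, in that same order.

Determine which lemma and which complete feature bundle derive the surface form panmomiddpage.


underlying: panmomid-d-pak-e
SUR=du - signalled by the affix -d
TOR=ri - signalled by the affix -e
GRD=fe - signalled by the affix -pak
check: panmomiddpake -> panmomiddpake -> panmomiddpake -> panmomiddpage
lemma: panmomid; SUR=du; TOR=ri; GRD=fe


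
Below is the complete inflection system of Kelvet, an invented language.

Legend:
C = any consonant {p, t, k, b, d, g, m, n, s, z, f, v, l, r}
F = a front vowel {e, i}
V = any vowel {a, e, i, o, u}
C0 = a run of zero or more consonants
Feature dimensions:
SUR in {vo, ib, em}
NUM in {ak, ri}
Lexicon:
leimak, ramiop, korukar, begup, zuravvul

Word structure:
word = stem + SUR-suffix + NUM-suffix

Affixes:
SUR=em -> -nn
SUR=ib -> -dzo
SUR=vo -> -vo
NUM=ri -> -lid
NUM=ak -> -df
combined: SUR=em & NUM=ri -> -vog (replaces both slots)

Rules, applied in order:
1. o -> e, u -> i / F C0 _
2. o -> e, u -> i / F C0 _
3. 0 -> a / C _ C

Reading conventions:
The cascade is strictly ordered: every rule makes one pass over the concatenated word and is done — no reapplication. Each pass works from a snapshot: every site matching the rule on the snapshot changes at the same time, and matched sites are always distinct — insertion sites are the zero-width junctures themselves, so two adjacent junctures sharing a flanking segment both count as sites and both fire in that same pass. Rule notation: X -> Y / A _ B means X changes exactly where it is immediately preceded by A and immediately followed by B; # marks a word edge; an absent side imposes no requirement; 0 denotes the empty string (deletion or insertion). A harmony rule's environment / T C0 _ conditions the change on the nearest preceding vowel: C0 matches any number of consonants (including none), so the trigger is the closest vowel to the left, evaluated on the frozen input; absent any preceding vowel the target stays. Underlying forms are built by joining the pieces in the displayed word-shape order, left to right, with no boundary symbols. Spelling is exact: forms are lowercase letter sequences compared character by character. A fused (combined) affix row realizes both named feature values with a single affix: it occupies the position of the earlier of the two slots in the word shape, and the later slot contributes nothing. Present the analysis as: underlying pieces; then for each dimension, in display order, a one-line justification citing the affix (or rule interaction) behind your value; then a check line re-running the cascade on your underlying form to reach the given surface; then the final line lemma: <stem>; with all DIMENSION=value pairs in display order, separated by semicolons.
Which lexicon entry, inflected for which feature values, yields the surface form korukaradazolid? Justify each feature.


underlying: korukar-dzo-lid
SUR=ib - signalled by the affix -dzo
NUM=ri - signalled by the affix -lid
check: korukardzolid -> korukardzolid -> korukardzolid -> korukaradazolid
lemma: korukar; SUR=ib; NUM=ri


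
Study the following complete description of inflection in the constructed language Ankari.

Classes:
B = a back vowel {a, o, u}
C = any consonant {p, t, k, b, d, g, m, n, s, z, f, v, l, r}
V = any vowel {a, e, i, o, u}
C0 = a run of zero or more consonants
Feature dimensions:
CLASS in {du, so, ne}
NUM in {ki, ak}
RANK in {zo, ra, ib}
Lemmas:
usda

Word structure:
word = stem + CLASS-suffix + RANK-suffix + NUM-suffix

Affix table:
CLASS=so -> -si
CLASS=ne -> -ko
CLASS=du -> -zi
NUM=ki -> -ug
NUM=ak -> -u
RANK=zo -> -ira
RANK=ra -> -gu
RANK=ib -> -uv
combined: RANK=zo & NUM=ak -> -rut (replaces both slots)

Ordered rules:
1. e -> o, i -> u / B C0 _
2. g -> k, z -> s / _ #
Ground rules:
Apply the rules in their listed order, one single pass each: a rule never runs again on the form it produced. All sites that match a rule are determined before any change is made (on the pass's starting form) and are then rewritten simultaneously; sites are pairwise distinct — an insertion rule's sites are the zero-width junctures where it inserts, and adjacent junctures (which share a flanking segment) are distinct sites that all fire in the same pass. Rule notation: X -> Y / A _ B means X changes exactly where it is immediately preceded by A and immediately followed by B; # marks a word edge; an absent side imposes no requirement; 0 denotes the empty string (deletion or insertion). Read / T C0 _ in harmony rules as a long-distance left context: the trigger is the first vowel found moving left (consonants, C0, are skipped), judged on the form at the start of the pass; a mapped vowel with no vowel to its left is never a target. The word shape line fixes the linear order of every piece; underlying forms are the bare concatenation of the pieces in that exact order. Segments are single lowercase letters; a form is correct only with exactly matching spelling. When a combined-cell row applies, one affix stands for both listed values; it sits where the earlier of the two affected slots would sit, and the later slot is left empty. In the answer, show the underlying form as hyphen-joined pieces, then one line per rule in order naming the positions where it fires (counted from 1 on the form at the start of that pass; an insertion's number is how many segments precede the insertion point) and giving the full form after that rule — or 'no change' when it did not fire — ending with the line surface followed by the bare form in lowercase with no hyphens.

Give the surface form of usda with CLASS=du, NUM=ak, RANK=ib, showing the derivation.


underlying: usda-zi-uv-u
1. e -> o, i -> u / B C0 _: fires at position(s) 6: usdazuuvu
2. g -> k, z -> s / _ #: no change
surface: usdazuuvu


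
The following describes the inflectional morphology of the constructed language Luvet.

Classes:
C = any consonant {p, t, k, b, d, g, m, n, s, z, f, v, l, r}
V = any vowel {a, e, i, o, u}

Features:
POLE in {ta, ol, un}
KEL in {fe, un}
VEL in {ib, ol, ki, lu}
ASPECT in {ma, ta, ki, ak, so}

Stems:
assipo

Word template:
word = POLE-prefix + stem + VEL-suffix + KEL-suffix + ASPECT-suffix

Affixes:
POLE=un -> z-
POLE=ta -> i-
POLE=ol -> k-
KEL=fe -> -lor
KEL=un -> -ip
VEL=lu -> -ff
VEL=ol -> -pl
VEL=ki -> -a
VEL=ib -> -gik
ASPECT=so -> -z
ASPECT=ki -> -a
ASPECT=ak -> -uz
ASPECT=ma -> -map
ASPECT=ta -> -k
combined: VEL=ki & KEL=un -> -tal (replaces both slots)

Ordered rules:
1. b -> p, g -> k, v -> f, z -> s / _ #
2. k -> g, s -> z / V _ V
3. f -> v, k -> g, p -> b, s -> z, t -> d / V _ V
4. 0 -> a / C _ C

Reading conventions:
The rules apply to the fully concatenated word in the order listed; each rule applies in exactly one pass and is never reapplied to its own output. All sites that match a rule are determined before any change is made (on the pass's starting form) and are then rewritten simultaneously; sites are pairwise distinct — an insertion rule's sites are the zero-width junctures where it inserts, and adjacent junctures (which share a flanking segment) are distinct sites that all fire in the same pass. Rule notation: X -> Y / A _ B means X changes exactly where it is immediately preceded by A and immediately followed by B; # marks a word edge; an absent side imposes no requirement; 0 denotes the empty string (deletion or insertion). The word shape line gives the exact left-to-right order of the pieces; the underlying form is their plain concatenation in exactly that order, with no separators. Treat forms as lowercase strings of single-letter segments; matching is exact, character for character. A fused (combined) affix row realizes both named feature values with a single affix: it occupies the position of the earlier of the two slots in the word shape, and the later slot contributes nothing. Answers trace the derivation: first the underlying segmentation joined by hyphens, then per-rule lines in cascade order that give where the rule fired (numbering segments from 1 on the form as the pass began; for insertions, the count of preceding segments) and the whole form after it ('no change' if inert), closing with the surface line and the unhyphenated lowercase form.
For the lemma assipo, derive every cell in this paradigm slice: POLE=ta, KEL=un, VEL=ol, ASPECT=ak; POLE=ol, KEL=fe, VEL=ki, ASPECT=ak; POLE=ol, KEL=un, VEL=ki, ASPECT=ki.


cell POLE=ta, KEL=un, VEL=ol, ASPECT=ak:
underlying: i-assipo-pl-ip-uz
1. b -> p, g -> k, v -> f, z -> s / _ #: fires at position(s) 13: iassipoplipus
2. k -> g, s -> z / V _ V: no change
3. f -> v, k -> g, p -> b, s -> z, t -> d / V _ V: fires at position(s) 6, 11: iassiboplibus
4. 0 -> a / C _ C: inserts after position(s) 3, 8: iasasibopalibus
surface: iasasibopalibus

cell POLE=ol, KEL=fe, VEL=ki, ASPECT=ak:
underlying: k-assipo-a-lor-uz
1. b -> p, g -> k, v -> f, z -> s / _ #: fires at position(s) 13: kassipoalorus
2. k -> g, s -> z / V _ V: no change
3. f -> v, k -> g, p -> b, s -> z, t -> d / V _ V: fires at position(s) 6: kassiboalorus
4. 0 -> a / C _ C: inserts after position(s) 3: kasasiboalorus
surface: kasasiboalorus

cell POLE=ol, KEL=un, VEL=ki, ASPECT=ki:
underlying: k-assipo-tal-a
1. b -> p, g -> k, v -> f, z -> s / _ #: no change
2. k -> g, s -> z / V _ V: no change
3. f -> v, k -> g, p -> b, s -> z, t -> d / V _ V: fires at position(s) 6, 8: kassibodala
4. 0 -> a / C _ C: inserts after position(s) 3: kasasibodala
surface: kasasibodala


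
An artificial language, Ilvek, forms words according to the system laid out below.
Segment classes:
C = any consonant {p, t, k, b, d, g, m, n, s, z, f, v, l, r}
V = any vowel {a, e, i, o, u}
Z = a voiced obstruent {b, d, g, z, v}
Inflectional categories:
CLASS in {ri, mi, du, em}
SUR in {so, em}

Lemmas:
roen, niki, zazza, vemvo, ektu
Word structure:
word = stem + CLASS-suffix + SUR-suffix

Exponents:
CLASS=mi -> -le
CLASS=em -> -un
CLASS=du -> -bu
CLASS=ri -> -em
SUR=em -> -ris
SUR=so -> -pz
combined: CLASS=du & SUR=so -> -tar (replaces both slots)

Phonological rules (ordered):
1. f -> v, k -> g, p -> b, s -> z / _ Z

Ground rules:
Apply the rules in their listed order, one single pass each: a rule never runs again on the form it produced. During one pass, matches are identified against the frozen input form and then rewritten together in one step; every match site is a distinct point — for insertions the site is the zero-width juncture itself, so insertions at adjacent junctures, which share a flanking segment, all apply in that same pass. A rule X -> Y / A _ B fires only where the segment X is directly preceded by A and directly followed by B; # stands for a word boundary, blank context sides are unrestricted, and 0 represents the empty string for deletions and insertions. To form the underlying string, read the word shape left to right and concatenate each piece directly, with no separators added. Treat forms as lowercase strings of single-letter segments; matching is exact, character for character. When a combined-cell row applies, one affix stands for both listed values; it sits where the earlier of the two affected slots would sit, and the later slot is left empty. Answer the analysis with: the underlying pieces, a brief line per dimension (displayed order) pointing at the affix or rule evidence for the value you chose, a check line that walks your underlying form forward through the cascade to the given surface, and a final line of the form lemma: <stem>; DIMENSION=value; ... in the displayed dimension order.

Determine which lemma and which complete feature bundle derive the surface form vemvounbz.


underlying: vemvo-un-pz
CLASS=em - signalled by the affix -un
SUR=so - signalled by the affix -pz
check: vemvounpz -> vemvounbz
lemma: vemvo; CLASS=em; SUR=so


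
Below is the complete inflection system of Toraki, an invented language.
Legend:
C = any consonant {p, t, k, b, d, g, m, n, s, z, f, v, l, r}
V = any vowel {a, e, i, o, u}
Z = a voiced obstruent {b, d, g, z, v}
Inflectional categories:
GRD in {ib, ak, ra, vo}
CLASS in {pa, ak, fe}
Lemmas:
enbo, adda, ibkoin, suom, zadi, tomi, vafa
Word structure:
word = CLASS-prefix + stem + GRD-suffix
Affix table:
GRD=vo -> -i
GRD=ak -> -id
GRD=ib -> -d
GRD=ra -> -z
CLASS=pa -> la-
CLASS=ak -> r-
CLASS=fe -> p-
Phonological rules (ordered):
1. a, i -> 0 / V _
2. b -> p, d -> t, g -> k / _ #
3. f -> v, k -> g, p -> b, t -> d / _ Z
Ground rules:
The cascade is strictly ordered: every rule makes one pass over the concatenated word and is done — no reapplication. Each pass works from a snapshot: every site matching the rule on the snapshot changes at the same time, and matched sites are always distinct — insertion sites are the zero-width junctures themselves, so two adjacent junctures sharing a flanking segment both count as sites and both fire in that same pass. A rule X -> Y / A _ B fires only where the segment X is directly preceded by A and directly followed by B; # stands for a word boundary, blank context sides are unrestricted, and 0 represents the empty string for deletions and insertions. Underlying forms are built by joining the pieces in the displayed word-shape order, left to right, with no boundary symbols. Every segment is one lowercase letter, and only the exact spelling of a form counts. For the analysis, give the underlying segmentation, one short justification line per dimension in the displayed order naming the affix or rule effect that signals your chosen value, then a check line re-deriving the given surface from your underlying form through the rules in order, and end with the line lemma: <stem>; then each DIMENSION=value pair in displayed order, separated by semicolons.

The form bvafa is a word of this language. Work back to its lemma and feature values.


underlying: p-vafa-i
GRD=vo - signalled by the affix -i
CLASS=fe - signalled by the affix p-
check: pvafai -> pvafa -> pvafa -> bvafa
lemma: vafa; GRD=vo; CLASS=fe


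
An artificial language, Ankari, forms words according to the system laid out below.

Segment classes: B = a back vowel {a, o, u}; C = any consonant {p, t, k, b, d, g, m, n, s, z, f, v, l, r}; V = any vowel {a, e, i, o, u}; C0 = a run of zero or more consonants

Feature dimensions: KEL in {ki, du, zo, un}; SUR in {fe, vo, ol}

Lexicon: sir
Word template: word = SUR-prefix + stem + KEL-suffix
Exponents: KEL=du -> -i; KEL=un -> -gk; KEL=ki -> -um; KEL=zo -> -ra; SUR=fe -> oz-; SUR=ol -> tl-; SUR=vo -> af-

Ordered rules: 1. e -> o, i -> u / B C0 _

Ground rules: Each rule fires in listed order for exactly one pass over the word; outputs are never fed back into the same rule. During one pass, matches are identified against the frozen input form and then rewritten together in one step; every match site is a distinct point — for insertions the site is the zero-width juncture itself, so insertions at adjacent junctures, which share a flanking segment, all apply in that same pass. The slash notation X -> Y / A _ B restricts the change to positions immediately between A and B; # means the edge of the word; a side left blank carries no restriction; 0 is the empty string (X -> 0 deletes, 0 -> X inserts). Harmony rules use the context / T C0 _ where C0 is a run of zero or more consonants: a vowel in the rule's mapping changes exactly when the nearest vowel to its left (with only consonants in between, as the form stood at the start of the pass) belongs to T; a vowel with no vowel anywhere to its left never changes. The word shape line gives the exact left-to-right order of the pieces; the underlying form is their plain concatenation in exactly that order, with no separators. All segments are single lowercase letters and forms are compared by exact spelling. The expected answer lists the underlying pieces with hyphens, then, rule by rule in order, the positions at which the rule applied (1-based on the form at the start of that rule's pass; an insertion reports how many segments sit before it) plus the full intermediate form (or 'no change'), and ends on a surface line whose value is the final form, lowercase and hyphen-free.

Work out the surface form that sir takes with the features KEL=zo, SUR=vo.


underlying: af-sir-ra
1. e -> o, i -> u / B C0 _: fires at position(s) 4: afsurra
surface: afsurra


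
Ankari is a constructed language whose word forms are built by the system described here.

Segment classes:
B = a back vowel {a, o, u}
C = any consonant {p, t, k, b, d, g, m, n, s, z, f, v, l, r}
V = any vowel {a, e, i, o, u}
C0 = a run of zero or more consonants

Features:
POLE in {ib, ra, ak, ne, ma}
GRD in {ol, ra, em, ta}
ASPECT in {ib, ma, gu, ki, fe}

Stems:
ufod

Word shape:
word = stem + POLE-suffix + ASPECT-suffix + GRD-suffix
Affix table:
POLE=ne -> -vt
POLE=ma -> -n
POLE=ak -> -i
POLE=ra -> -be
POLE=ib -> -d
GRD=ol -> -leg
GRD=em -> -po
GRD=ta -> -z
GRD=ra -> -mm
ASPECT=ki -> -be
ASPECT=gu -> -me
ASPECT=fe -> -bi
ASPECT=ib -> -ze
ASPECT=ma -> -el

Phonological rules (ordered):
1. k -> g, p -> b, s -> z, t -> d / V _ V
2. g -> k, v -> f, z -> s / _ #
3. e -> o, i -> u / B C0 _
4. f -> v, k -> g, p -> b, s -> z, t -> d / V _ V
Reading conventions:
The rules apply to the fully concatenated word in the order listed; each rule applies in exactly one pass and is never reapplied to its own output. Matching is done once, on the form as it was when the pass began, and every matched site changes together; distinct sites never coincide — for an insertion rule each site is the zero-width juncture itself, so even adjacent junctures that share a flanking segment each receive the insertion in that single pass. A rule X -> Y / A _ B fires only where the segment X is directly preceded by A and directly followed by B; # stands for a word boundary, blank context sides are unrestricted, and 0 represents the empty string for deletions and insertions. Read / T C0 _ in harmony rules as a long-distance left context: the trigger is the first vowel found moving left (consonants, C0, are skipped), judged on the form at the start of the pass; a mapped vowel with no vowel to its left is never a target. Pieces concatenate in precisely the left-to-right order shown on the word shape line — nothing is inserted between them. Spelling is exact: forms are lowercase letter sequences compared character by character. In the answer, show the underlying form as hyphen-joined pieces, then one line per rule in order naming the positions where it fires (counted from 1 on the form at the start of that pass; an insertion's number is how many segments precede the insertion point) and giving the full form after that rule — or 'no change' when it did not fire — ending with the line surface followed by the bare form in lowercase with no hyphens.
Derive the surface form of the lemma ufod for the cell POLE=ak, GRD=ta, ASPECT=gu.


underlying: ufod-i-me-z
1. k -> g, p -> b, s -> z, t -> d / V _ V: no change
2. g -> k, v -> f, z -> s / _ #: fires at position(s) 8: ufodimes
3. e -> o, i -> u / B C0 _: fires at position(s) 5: ufodumes
4. f -> v, k -> g, p -> b, s -> z, t -> d / V _ V: fires at position(s) 2: uvodumes
surface: uvodumes


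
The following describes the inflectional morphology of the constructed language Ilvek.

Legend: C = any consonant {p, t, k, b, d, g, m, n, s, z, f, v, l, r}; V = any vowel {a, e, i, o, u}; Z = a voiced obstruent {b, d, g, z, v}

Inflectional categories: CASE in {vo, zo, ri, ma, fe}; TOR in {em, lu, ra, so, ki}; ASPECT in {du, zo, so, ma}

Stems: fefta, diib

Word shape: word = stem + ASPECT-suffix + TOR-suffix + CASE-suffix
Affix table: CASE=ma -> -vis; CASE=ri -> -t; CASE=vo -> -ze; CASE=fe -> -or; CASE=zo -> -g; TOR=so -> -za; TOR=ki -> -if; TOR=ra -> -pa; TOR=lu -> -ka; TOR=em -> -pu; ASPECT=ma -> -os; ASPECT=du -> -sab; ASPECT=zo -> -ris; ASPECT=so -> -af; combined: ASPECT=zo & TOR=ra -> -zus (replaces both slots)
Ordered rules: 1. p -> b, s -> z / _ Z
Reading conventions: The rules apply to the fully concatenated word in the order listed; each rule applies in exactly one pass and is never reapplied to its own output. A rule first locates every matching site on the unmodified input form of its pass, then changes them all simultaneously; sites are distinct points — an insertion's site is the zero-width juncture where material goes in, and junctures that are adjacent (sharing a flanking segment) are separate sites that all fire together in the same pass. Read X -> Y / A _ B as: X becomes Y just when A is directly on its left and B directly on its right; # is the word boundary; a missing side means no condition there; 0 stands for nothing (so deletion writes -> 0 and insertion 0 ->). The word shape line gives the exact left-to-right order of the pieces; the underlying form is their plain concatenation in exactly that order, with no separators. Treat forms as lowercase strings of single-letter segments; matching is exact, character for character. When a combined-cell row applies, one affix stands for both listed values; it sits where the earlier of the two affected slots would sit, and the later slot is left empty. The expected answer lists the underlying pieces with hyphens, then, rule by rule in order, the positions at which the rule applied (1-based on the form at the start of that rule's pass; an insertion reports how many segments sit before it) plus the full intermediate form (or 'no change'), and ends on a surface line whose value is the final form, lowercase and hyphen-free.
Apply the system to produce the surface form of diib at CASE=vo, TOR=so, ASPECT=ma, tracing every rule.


underlying: diib-os-za-ze
1. p -> b, s -> z / _ Z: fires at position(s) 6: diibozzaze
surface: diibozzaze


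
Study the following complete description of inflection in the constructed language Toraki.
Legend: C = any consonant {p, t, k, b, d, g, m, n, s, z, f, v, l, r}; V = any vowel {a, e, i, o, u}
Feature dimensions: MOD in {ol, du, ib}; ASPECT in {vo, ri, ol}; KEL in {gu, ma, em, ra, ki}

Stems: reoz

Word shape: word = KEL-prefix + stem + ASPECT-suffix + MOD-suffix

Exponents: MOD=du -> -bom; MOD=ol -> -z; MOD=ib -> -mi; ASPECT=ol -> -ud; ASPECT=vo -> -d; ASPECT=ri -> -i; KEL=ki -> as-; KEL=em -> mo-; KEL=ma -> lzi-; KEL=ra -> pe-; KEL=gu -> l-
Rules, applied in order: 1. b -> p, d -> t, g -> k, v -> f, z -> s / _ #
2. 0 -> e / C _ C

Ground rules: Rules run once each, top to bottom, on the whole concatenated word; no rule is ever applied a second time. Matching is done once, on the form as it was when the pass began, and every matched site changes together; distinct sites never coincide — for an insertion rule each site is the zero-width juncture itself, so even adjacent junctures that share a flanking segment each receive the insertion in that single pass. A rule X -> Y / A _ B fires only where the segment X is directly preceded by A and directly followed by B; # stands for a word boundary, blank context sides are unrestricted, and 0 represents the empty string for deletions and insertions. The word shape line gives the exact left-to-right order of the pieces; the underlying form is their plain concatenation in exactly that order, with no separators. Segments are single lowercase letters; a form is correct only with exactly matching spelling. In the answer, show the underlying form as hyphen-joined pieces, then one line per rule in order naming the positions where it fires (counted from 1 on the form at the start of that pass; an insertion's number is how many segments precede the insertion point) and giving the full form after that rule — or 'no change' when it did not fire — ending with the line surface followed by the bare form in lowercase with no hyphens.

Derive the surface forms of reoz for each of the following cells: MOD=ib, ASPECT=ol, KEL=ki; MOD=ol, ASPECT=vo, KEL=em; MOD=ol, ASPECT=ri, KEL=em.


cell MOD=ib, ASPECT=ol, KEL=ki:
underlying: as-reoz-ud-mi
1. b -> p, d -> t, g -> k, v -> f, z -> s / _ #: no change
2. 0 -> e / C _ C: inserts after position(s) 2, 8: asereozudemi
surface: asereozudemi

cell MOD=ol, ASPECT=vo, KEL=em:
underlying: mo-reoz-d-z
1. b -> p, d -> t, g -> k, v -> f, z -> s / _ #: fires at position(s) 8: moreozds
2. 0 -> e / C _ C: inserts after position(s) 6, 7: moreozedes
surface: moreozedes

cell MOD=ol, ASPECT=ri, KEL=em:
underlying: mo-reoz-i-z
1. b -> p, d -> t, g -> k, v -> f, z -> s / _ #: fires at position(s) 8: moreozis
2. 0 -> e / C _ C: no change
surface: moreozis


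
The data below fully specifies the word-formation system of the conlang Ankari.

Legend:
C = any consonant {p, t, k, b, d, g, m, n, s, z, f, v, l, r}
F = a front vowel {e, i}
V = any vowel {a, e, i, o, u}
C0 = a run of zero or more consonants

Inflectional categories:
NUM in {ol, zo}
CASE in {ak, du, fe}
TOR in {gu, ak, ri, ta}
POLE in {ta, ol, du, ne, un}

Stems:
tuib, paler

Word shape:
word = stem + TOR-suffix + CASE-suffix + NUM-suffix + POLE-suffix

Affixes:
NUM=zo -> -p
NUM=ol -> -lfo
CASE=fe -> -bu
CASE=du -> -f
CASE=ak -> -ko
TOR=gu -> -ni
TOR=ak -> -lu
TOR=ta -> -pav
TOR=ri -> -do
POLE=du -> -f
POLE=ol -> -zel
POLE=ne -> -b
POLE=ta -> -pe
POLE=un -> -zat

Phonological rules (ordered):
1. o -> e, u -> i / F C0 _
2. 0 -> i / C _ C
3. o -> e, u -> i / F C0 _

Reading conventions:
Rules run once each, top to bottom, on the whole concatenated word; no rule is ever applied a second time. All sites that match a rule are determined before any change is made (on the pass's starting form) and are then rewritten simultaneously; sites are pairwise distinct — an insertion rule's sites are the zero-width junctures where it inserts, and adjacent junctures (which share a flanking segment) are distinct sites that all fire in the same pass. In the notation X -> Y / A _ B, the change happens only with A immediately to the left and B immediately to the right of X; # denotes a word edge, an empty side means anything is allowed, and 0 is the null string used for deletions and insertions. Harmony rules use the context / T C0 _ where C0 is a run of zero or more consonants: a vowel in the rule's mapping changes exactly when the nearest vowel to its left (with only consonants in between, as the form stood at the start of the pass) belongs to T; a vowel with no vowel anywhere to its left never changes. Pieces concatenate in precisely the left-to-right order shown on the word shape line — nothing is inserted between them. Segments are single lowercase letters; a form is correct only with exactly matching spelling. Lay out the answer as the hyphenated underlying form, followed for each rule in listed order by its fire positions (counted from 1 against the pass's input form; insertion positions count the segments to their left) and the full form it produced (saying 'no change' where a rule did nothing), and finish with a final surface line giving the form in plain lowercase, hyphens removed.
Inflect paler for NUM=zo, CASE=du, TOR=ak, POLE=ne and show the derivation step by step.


underlying: paler-lu-f-p-b
1. o -> e, u -> i / F C0 _: fires at position(s) 7: palerlifpb
2. 0 -> i / C _ C: inserts after position(s) 5, 8, 9: palerilifipib
3. o -> e, u -> i / F C0 _: no change
surface: palerilifipib


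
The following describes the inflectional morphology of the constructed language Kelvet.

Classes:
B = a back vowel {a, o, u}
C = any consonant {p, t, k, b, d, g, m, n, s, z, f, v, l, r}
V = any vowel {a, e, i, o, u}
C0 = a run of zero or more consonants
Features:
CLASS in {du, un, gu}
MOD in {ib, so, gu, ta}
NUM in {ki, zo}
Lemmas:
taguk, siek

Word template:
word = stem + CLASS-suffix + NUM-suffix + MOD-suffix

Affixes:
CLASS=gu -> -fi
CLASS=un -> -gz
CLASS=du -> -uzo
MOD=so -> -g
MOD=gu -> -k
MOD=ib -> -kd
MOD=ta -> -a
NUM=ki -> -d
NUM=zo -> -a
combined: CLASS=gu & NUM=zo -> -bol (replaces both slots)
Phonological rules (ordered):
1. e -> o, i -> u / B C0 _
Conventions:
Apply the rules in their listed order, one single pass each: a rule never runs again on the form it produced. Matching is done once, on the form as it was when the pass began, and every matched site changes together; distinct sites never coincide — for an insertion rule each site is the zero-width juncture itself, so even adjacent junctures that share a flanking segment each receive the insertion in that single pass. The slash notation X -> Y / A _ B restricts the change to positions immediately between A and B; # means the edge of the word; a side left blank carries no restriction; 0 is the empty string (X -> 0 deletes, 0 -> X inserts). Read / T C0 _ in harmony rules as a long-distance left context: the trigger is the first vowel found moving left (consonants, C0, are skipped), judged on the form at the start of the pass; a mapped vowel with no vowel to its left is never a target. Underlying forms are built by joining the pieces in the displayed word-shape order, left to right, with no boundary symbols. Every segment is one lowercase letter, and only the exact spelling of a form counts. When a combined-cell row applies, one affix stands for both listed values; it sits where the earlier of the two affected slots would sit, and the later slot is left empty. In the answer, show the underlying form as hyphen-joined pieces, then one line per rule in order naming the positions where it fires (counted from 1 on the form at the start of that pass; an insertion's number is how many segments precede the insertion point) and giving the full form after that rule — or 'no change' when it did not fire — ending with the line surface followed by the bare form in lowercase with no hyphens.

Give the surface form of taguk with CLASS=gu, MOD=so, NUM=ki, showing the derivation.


underlying: taguk-fi-d-g
1. e -> o, i -> u / B C0 _: fires at position(s) 7: tagukfudg
surface: tagukfudg


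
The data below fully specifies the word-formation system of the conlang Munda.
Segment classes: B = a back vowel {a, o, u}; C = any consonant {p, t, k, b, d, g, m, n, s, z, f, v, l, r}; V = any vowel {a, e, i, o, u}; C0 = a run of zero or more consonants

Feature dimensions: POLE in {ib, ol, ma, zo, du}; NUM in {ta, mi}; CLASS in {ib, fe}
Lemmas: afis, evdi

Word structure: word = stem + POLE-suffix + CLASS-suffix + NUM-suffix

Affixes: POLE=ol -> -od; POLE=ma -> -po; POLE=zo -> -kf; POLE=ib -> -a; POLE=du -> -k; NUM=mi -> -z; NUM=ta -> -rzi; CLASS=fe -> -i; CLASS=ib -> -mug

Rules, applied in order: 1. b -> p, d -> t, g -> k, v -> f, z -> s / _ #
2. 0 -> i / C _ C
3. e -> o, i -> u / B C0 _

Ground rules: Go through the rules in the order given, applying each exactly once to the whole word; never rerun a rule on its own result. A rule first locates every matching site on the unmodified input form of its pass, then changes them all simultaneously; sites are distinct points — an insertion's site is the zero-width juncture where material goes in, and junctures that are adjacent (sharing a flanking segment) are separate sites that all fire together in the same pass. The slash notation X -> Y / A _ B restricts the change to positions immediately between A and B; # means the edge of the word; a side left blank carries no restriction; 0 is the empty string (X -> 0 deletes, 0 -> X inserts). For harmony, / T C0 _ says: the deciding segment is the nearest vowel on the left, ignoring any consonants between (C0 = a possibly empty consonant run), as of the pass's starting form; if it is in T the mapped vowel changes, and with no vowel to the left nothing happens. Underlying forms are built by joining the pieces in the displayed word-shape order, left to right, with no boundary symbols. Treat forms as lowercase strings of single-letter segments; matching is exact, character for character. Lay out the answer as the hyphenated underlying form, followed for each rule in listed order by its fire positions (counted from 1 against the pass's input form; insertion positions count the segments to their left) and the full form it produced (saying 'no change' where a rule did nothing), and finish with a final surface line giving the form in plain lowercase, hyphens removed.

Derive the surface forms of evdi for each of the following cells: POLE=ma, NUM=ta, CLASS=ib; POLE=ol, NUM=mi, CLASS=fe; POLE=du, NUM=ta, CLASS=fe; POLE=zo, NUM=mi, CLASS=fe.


cell POLE=ma, NUM=ta, CLASS=ib:
underlying: evdi-po-mug-rzi
1. b -> p, d -> t, g -> k, v -> f, z -> s / _ #: no change
2. 0 -> i / C _ C: inserts after position(s) 2, 9, 10: evidipomugirizi
3. e -> o, i -> u / B C0 _: fires at position(s) 11: evidipomugurizi
surface: evidipomugurizi

cell POLE=ol, NUM=mi, CLASS=fe:
underlying: evdi-od-i-z
1. b -> p, d -> t, g -> k, v -> f, z -> s / _ #: fires at position(s) 8: evdiodis
2. 0 -> i / C _ C: inserts after position(s) 2: evidiodis
3. e -> o, i -> u / B C0 _: fires at position(s) 8: evidiodus
surface: evidiodus

cell POLE=du, NUM=ta, CLASS=fe:
underlying: evdi-k-i-rzi
1. b -> p, d -> t, g -> k, v -> f, z -> s / _ #: no change
2. 0 -> i / C _ C: inserts after position(s) 2, 7: evidikirizi
3. e -> o, i -> u / B C0 _: no change
surface: evidikirizi

cell POLE=zo, NUM=mi, CLASS=fe:
underlying: evdi-kf-i-z
1. b -> p, d -> t, g -> k, v -> f, z -> s / _ #: fires at position(s) 8: evdikfis
2. 0 -> i / C _ C: inserts after position(s) 2, 5: evidikifis
3. e -> o, i -> u / B C0 _: no change
surface: evidikifis
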